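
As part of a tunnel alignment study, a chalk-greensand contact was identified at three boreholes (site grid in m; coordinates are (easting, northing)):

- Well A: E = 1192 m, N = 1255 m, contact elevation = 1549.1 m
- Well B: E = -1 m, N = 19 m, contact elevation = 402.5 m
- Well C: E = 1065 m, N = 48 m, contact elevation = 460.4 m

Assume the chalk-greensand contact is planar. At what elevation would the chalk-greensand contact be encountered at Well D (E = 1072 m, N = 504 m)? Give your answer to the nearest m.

870 m

Let the plane be z = a·E + b·N + c.
Well B−Well A: −1193a − 1236b = −1146.6;  Well C−Well A: −127a − 1207b = −1088.7.
Solving gives a = 0.02986, b = 0.89885.
Then c = 1549.1 − a·1192 − b·1255 = 385.45.
At (1072, 504): z = 32.0 + 453.0 + 385.45 = 870.5 m.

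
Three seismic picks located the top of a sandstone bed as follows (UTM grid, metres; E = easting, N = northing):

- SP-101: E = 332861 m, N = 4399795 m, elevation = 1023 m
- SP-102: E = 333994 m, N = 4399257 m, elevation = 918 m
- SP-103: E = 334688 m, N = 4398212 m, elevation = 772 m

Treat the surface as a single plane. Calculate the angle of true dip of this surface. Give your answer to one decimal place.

6.9°

Let the plane be z = a·E + b·N + c.
SP-102−SP-101: 1133a − 538b = −105;  SP-103−SP-101: 1827a − 1583b = −251.
Solving gives a = −0.03846, b = 0.11417.
Gradient magnitude |∇z| = √(a² + b²) = √(0.00148 + 0.01303) = 0.12047.
True dip = arctan(0.12047) = 6.9°, dipping toward SSE (azimuth ≈ 161°).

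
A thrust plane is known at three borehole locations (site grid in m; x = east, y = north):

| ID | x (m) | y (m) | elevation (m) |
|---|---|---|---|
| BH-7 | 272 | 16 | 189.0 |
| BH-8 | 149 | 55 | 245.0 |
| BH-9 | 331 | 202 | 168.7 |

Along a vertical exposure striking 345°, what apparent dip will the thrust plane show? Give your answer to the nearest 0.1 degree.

8.3°

Let the plane be z = a·x + b·y + c.
BH-8−BH-7: −123a + 39b = 56;  BH-9−BH-7: 59a + 186b = −20.3.
Solving gives a = −0.44512, b = 0.03205.
Unit vector along 345° is (sin 345°, cos 345°) = (-0.2588, 0.9659).
Slope in that direction = a·(-0.2588) + b·(0.9659) = 0.14617.
Apparent dip = arctan|0.14617| = 8.3° (true dip is 24.0°, so apparent ≤ true as expected).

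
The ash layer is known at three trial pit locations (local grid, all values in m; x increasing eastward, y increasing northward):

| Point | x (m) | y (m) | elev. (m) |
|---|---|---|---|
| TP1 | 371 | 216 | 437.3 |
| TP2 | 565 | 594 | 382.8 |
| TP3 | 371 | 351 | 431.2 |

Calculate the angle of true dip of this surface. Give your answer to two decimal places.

Two edge vectors: TP1→TP2 = (194, 378, -54.5), TP1→TP3 = (0, 135, -6.1).
Normal n = (TP1→TP2) × (TP1→TP3) = (5051.7, 1183.4, 26190).
So ∂z/∂x = −n_x/n_z = −0.19289 and ∂z/∂y = −n_y/n_z = −0.04519.
Gradient magnitude |∇z| = √(a² + b²) = √(0.03721 + 0.00204) = 0.19811.
True dip = arctan(0.19811) = 11.21°, dipping toward ENE (azimuth ≈ 077°).

11.21°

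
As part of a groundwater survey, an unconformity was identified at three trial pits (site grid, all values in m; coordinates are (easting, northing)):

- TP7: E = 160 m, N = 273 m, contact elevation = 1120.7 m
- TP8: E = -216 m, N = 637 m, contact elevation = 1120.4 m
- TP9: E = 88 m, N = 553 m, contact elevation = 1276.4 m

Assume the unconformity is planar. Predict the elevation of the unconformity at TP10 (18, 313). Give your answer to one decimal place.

1048.4 m

Let the plane be z = a·E + b·N + c.
TP8−TP7: −376a + 364b = −0.3;  TP9−TP7: −72a + 280b = 155.7.
Solving gives a = 0.71781, b = 0.74065.
Then c = 1120.7 − a·160 − b·273 = 803.65.
At (18, 313): z = 12.9 + 231.8 + 803.65 = 1048.4 m.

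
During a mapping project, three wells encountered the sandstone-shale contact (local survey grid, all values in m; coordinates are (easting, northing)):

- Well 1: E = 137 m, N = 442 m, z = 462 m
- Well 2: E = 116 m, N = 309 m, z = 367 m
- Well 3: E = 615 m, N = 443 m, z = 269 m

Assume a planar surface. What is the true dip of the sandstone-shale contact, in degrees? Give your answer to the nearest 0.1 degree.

Let the plane be z = a·E + b·N + c.
Well 2−Well 1: −21a − 133b = −95;  Well 3−Well 1: 478a + 1b = −193.
Solving gives a = −0.40539, b = 0.77830.
Gradient magnitude |∇z| = √(a² + b²) = √(0.16434 + 0.60574) = 0.87755.
True dip = arctan(0.87755) = 41.3°, dipping toward SSE (azimuth ≈ 152°).

41.3°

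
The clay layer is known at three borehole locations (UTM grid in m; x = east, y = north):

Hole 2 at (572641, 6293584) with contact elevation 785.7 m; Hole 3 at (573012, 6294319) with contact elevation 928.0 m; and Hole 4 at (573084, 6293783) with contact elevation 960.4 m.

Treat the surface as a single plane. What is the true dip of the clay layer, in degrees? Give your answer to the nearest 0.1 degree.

Let the plane be z = a·x + b·y + c.
Hole 3−Hole 2: 371a + 735b = 142.3;  Hole 4−Hole 2: 443a + 199b = 174.7.
Solving gives a = 0.39752, b = −0.00705.
Gradient magnitude |∇z| = √(a² + b²) = √(0.15802 + 0.00005) = 0.39759.
True dip = arctan(0.39759) = 21.7°, dipping toward W (azimuth ≈ 271°).

21.7°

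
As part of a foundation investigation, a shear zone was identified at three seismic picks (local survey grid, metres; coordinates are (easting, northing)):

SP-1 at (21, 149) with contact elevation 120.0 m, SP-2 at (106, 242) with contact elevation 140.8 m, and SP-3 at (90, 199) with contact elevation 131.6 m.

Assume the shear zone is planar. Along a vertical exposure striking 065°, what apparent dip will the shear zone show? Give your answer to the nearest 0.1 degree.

Two edge vectors: SP-1→SP-2 = (85, 93, 20.8), SP-1→SP-3 = (69, 50, 11.6).
Normal n = (SP-1→SP-2) × (SP-1→SP-3) = (38.8, 449.2, -2167).
So ∂z/∂E = −n_x/n_z = 0.01790 and ∂z/∂N = −n_y/n_z = 0.20729.
Unit vector along 065° is (sin 65°, cos 65°) = (0.9063, 0.4226).
Slope in that direction = a·(0.9063) + b·(0.4226) = 0.10383.
Apparent dip = arctan|0.10383| = 5.9° (true dip is 11.8°, so apparent ≤ true as expected).

5.9°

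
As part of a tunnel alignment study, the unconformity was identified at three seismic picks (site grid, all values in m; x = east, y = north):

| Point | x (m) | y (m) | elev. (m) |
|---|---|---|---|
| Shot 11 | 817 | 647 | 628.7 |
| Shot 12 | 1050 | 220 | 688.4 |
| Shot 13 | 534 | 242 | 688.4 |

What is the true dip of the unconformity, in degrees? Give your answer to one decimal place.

Two edge vectors: Shot 11→Shot 12 = (233, -427, 59.7), Shot 11→Shot 13 = (-283, -405, 59.7).
Normal n = (Shot 11→Shot 12) × (Shot 11→Shot 13) = (-1313.4, -30805.2, -215206).
So ∂z/∂x = −n_x/n_z = −0.00610 and ∂z/∂y = −n_y/n_z = −0.14314.
Gradient magnitude |∇z| = √(a² + b²) = √(0.00004 + 0.02049) = 0.14327.
True dip = arctan(0.14327) = 8.2°, dipping toward N (azimuth ≈ 002°).

8.2°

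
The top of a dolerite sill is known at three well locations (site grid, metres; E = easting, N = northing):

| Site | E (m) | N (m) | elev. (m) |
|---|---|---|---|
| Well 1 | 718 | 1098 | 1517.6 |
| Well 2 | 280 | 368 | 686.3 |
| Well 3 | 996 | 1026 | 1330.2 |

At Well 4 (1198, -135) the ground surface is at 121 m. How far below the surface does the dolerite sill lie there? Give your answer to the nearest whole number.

Two edge vectors: Well 1→Well 2 = (-438, -730, -831.3), Well 1→Well 3 = (278, -72, -187.4).
Normal n = (Well 1→Well 2) × (Well 1→Well 3) = (76948.4, -313182.6, 234476).
So ∂z/∂E = −n_x/n_z = −0.32817 and ∂z/∂N = −n_y/n_z = 1.33567.
Intercept c from Well 1: 1517.6 + 235.63 − 1466.57 = 286.66.
At (1198, -135): z_contact = −393.1 − 180.3 + 286.66 = -286.8 m.
Depth below ground = 121 − (-286.8) = 408 m.

408 m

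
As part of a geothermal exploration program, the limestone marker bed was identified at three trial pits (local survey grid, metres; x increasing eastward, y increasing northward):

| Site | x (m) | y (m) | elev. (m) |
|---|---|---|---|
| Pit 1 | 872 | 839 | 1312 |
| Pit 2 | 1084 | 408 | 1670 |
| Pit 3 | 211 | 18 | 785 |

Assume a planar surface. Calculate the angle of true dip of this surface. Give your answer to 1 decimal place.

Let the plane be z = a·x + b·y + c.
Pit 2−Pit 1: 212a − 431b = 358;  Pit 3−Pit 1: −661a − 821b = −527.
Solving gives a = 1.13534, b = −0.27218.
Gradient magnitude |∇z| = √(a² + b²) = √(1.28899 + 0.07408) = 1.16751.
True dip = arctan(1.16751) = 49.4°, dipping toward WNW (azimuth ≈ 283°).

49.4°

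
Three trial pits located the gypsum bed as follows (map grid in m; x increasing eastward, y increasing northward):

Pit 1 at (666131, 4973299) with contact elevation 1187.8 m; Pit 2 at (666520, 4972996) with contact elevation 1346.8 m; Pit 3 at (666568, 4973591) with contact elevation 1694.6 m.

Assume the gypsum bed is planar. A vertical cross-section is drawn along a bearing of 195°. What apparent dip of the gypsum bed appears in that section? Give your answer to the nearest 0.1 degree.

35.4°

Let the plane be z = a·x + b·y + c.
Pit 2−Pit 1: 389a − 303b = 159;  Pit 3−Pit 1: 437a + 292b = 506.8.
Solving gives a = 0.81296, b = 0.51895.
Unit vector along 195° is (sin 195°, cos 195°) = (-0.2588, -0.9659).
Slope in that direction = a·(-0.2588) + b·(-0.9659) = −0.71168.
Apparent dip = arctan|0.71168| = 35.4° (true dip is 44.0°, so apparent ≤ true as expected).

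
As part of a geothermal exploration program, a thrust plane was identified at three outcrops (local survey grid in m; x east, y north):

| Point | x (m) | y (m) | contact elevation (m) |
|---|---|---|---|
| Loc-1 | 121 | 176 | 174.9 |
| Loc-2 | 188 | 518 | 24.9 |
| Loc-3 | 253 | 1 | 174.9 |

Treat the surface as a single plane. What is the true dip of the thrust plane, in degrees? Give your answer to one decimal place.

30.0°

Let the plane be z = a·x + b·y + c.
Loc-2−Loc-1: 67a + 342b = −150;  Loc-3−Loc-1: 132a − 175b = 0.
Solving gives a = −0.46159, b = −0.34817.
Gradient magnitude |∇z| = √(a² + b²) = √(0.21306 + 0.12122) = 0.57817.
True dip = arctan(0.57817) = 30.0°, dipping toward NE (azimuth ≈ 053°).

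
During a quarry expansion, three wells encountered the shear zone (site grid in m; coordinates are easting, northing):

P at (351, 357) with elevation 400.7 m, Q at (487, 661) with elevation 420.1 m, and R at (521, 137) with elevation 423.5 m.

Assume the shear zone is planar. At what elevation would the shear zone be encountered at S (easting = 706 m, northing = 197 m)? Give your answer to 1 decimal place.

449.0 m

Two edge vectors: P→Q = (136, 304, 19.4), P→R = (170, -220, 22.8).
Normal n = (P→Q) × (P→R) = (11199.2, 197.2, -81600).
So ∂z/∂easting = −n_x/n_z = 0.13725 and ∂z/∂northing = −n_y/n_z = 0.00242.
Intercept c from P: 400.7 − 48.17 − 0.86 = 351.66.
At (706, 197): z = 96.9 + 0.5 + 351.66 = 449.0 m.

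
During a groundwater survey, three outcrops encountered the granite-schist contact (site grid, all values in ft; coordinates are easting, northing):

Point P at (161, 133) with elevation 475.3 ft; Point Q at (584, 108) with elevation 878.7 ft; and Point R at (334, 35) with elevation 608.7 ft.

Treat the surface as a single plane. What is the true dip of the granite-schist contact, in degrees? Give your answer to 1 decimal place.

46.1°

Two edge vectors: Point P→Point Q = (423, -25, 403.4), Point P→Point R = (173, -98, 133.4).
Normal n = (Point P→Point Q) × (Point P→Point R) = (36198.2, 13360, -37129).
So ∂z/∂easting = −n_x/n_z = 0.97493 and ∂z/∂northing = −n_y/n_z = 0.35983.
Gradient magnitude |∇z| = √(a² + b²) = √(0.95049 + 0.12948) = 1.03921.
True dip = arctan(1.03921) = 46.1°, dipping toward WSW (azimuth ≈ 250°).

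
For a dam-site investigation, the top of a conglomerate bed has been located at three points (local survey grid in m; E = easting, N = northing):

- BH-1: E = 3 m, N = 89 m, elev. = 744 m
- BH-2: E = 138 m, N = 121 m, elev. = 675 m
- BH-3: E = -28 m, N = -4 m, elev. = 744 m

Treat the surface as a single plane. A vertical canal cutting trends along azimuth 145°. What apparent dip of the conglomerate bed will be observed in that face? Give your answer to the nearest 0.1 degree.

Two edge vectors: BH-1→BH-2 = (135, 32, -69), BH-1→BH-3 = (-31, -93, 0).
Normal n = (BH-1→BH-2) × (BH-1→BH-3) = (-6417, 2139, -11563).
So ∂z/∂E = −n_x/n_z = −0.55496 and ∂z/∂N = −n_y/n_z = 0.18499.
Unit vector along 145° is (sin 145°, cos 145°) = (0.5736, -0.8192).
Slope in that direction = a·(0.5736) + b·(-0.8192) = −0.46984.
Apparent dip = arctan|0.46984| = 25.2° (true dip is 30.3°, so apparent ≤ true as expected).

25.2°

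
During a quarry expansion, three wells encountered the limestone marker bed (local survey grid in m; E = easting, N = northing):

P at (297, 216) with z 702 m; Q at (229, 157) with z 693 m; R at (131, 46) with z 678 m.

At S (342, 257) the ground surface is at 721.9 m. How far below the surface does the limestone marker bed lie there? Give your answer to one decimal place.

Let the plane be z = a·E + b·N + c.
Q−P: −68a − 59b = −9;  R−P: −166a − 170b = −24.
Solving gives a = 0.06455, b = 0.07814.
Then c = 702 − a·297 − b·216 = 665.95.
At (342, 257): z_contact = 22.08 + 20.08 + 665.95 = 708.11 m.
Depth below ground = 721.9 − 708.11 = 13.8 m.

13.8 m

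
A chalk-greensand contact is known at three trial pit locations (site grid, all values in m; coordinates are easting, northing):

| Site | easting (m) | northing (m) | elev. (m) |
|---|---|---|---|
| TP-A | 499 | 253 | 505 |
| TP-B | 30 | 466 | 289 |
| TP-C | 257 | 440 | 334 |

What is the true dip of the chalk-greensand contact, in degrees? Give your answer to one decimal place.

Two edge vectors: TP-A→TP-B = (-469, 213, -216), TP-A→TP-C = (-242, 187, -171).
Normal n = (TP-A→TP-B) × (TP-A→TP-C) = (3969, -27927, -36157).
So ∂z/∂easting = −n_x/n_z = 0.10977 and ∂z/∂northing = −n_y/n_z = −0.77238.
Gradient magnitude |∇z| = √(a² + b²) = √(0.01205 + 0.59657) = 0.78014.
True dip = arctan(0.78014) = 38.0°, dipping toward N (azimuth ≈ 352°).

38.0°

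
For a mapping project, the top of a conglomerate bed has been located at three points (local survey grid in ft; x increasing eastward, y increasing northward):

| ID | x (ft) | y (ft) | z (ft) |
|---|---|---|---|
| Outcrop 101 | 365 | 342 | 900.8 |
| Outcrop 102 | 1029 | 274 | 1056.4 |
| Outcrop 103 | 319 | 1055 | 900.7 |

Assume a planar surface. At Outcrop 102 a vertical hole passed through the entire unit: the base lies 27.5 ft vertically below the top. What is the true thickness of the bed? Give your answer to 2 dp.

Let the plane be z = a·x + b·y + c.
Outcrop 102−Outcrop 101: 664a − 68b = 155.6;  Outcrop 103−Outcrop 101: −46a + 713b = −0.1.
Solving gives a = 0.23588, b = 0.01508.
|∇z| = √(a²+b²) = 0.23636, so dip δ = arctan(0.23636) = 13.30°.
True thickness = vertical thickness × cos δ = 27.5 × cos 13.30° = 26.76 ft.

26.76 ft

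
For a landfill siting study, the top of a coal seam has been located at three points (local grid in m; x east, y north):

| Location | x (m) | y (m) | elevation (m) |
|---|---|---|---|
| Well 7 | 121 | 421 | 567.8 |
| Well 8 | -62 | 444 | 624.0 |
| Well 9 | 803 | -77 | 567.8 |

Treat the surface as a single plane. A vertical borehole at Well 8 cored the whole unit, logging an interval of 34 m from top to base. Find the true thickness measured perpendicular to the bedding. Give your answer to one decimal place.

Two edge vectors: Well 7→Well 8 = (-183, 23, 56.2), Well 7→Well 9 = (682, -498, 0).
Normal n = (Well 7→Well 8) × (Well 7→Well 9) = (27987.6, 38328.4, 75448).
So ∂z/∂x = −n_x/n_z = −0.37095 and ∂z/∂y = −n_y/n_z = −0.50801.
|∇z| = √(a²+b²) = 0.62903, so dip δ = arctan(0.62903) = 32.17°.
True thickness = vertical thickness × cos δ = 34 × cos 32.17° = 28.8 m.

28.8 m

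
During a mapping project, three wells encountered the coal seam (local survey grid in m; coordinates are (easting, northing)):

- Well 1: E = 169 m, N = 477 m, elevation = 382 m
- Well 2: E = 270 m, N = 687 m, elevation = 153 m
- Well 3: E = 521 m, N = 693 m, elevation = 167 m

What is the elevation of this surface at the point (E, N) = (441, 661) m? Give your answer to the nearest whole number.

Two edge vectors: Well 1→Well 2 = (101, 210, -229), Well 1→Well 3 = (352, 216, -215).
Normal n = (Well 1→Well 2) × (Well 1→Well 3) = (4314, -58893, -52104).
So ∂z/∂E = −n_x/n_z = 0.08280 and ∂z/∂N = −n_y/n_z = −1.13030.
Intercept c from Well 1: 382 − 13.99 + 539.15 = 907.16.
At (441, 661): z = 36.5 − 747.1 + 907.16 = 196.5 m.

197 m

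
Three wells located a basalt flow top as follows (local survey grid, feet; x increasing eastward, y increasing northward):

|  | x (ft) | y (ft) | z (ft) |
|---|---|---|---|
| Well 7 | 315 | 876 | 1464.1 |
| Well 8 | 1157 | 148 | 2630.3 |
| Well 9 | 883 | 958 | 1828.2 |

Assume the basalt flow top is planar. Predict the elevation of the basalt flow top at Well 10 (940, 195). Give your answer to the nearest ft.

2433 ft

Let the plane be z = a·x + b·y + c.
Well 8−Well 7: 842a − 728b = 1166.2;  Well 9−Well 7: 568a + 82b = 364.1.
Solving gives a = 0.74748, b = −0.73740.
Then c = 1464.1 − a·315 − b·876 = 1874.60.
At (940, 195): z = 702.6 − 143.8 + 1874.60 = 2433.4 ft.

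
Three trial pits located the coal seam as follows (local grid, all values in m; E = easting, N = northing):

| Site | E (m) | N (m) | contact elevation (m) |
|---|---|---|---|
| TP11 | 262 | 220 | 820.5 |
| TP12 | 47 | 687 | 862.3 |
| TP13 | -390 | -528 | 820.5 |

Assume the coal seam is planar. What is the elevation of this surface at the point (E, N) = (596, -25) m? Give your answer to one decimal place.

783.7 m

Two edge vectors: TP11→TP12 = (-215, 467, 41.8), TP11→TP13 = (-652, -748, 0).
Normal n = (TP11→TP12) × (TP11→TP13) = (31266.4, -27253.6, 465304).
So ∂z/∂E = −n_x/n_z = −0.06720 and ∂z/∂N = −n_y/n_z = 0.05857.
Intercept c from TP11: 820.5 + 17.61 − 12.89 = 825.22.
At (596, -25): z = −40.0 − 1.5 + 825.22 = 783.7 m.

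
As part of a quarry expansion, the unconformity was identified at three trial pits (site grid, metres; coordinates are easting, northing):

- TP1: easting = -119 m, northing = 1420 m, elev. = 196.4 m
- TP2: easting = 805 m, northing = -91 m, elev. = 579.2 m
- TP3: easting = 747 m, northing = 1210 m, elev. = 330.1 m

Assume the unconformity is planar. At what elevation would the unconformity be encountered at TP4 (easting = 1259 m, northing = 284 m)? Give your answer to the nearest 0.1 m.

Let the plane be z = a·easting + b·northing + c.
TP2−TP1: 924a − 1511b = 382.8;  TP3−TP1: 866a − 210b = 133.7.
Solving gives a = 0.109138, b = −0.186603.
Then c = 196.4 − a·-119 − b·1420 = 474.36.
At (1259, 284): z = 137.4 − 53.0 + 474.36 = 558.8 m.

558.8 m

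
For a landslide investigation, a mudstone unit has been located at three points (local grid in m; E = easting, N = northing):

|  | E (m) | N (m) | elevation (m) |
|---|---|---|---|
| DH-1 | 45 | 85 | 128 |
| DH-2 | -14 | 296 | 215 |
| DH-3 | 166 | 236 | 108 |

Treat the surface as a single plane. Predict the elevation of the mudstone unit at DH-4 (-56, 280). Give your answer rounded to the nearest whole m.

Two edge vectors: DH-1→DH-2 = (-59, 211, 87), DH-1→DH-3 = (121, 151, -20).
Normal n = (DH-1→DH-2) × (DH-1→DH-3) = (-17357, 9347, -34440).
So ∂z/∂E = −n_x/n_z = −0.50398 and ∂z/∂N = −n_y/n_z = 0.27140.
Intercept c from DH-1: 128 + 22.68 − 23.07 = 127.61.
At (-56, 280): z = 28.2 + 76.0 + 127.61 = 231.8 m.

232 m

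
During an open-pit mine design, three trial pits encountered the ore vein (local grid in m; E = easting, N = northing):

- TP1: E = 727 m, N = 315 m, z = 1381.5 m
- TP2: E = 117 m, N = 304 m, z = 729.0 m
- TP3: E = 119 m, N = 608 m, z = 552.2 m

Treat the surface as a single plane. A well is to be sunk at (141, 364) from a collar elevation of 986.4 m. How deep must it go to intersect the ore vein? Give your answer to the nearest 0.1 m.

266.8 m

Two edge vectors: TP1→TP2 = (-610, -11, -652.5), TP1→TP3 = (-608, 293, -829.3).
Normal n = (TP1→TP2) × (TP1→TP3) = (200304.8, -109153, -185418).
So ∂z/∂E = −n_x/n_z = 1.08029 and ∂z/∂N = −n_y/n_z = −0.58869.
Intercept c from TP1: 1381.5 − 785.37 + 185.44 = 781.57.
At (141, 364): z_contact = 152.32 − 214.28 + 781.57 = 719.61 m.
Depth below ground = 986.4 − 719.61 = 266.8 m.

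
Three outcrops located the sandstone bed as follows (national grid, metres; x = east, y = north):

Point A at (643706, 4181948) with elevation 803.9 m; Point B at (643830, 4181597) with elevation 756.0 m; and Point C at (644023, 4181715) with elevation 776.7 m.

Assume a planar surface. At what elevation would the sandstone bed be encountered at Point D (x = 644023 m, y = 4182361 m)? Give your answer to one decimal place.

Two edge vectors: Point A→Point B = (124, -351, -47.9), Point A→Point C = (317, -233, -27.2).
Normal n = (Point A→Point B) × (Point A→Point C) = (-1613.5, -11811.5, 82375).
So ∂z/∂x = −n_x/n_z = 0.019587253 and ∂z/∂y = −n_y/n_z = 0.143386950.
Intercept c from Point A: 803.9 − 12608.43 − 599636.77 = −611441.30.
At (644023, 4182361): z = 12614.6 + 599696.0 − 611441.30 = 869.3 m.

869.3 m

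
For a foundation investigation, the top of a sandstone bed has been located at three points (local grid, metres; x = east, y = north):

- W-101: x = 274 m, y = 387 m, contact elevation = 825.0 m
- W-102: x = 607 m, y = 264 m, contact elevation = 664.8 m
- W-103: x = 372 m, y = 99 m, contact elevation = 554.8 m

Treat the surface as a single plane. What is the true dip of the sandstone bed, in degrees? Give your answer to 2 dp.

Two edge vectors: W-101→W-102 = (333, -123, -160.2), W-101→W-103 = (98, -288, -270.2).
Normal n = (W-101→W-102) × (W-101→W-103) = (-12903, 74277, -83850).
So ∂z/∂x = −n_x/n_z = −0.15388 and ∂z/∂y = −n_y/n_z = 0.88583.
Gradient magnitude |∇z| = √(a² + b²) = √(0.02368 + 0.78470) = 0.89910.
True dip = arctan(0.89910) = 41.96°, dipping toward S (azimuth ≈ 170°).

41.96°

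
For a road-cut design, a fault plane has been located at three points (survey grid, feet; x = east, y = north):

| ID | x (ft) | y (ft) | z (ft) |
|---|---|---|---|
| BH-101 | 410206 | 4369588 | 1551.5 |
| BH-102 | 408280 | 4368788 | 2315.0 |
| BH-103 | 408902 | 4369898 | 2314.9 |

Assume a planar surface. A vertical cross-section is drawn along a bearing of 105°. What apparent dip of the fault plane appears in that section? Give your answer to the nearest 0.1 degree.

29.9°

Two edge vectors: BH-101→BH-102 = (-1926, -800, 763.5), BH-101→BH-103 = (-1304, 310, 763.4).
Normal n = (BH-101→BH-102) × (BH-101→BH-103) = (-847405, 474704.4, -1640260).
So ∂z/∂x = −n_x/n_z = −0.51663 and ∂z/∂y = −n_y/n_z = 0.28941.
Unit vector along 105° is (sin 105°, cos 105°) = (0.9659, -0.2588).
Slope in that direction = a·(0.9659) + b·(-0.2588) = −0.57393.
Apparent dip = arctan|0.57393| = 29.9° (true dip is 30.6°, so apparent ≤ true as expected).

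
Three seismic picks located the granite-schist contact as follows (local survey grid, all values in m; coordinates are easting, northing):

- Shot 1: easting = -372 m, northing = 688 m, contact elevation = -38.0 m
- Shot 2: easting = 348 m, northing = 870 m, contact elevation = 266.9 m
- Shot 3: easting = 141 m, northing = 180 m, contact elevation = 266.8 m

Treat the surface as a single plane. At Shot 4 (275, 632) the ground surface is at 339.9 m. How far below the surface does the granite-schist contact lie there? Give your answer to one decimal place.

Let the plane be z = a·easting + b·northing + c.
Shot 2−Shot 1: 720a + 182b = 304.9;  Shot 3−Shot 1: 513a − 508b = 304.8.
Solving gives a = 0.45818, b = −0.13731.
Then c = -38 − a·-372 − b·688 = 226.91.
At (275, 632): z_contact = 126.00 − 86.78 + 226.91 = 266.13 m.
Depth below ground = 339.9 − 266.13 = 73.8 m.

73.8 m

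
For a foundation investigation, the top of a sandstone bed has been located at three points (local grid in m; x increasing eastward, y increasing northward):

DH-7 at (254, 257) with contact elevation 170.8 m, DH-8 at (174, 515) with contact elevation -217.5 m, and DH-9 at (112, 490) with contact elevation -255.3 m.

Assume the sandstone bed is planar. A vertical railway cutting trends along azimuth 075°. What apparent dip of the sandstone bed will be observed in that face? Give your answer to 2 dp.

36.57°

Let the plane be z = a·x + b·y + c.
DH-8−DH-7: −80a + 258b = −388.3;  DH-9−DH-7: −142a + 233b = −426.1.
Solving gives a = 1.08135, b = −1.16974.
Unit vector along 075° is (sin 75°, cos 75°) = (0.9659, 0.2588).
Slope in that direction = a·(0.9659) + b·(0.2588) = 0.74175.
Apparent dip = arctan|0.74175| = 36.57° (true dip is 57.9°, so apparent ≤ true as expected).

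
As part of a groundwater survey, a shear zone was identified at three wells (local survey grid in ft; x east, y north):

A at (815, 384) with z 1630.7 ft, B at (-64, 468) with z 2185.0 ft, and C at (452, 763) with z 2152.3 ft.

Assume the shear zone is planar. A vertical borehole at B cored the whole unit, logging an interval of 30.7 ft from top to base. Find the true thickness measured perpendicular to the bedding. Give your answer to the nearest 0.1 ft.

21.6 ft

Let the plane be z = a·x + b·y + c.
B−A: −879a + 84b = 554.3;  C−A: −363a + 379b = 521.6.
Solving gives a = −0.54937, b = 0.85008.
|∇z| = √(a²+b²) = 1.01215, so dip δ = arctan(1.01215) = 45.35°.
True thickness = vertical thickness × cos δ = 30.7 × cos 45.35° = 21.6 ft.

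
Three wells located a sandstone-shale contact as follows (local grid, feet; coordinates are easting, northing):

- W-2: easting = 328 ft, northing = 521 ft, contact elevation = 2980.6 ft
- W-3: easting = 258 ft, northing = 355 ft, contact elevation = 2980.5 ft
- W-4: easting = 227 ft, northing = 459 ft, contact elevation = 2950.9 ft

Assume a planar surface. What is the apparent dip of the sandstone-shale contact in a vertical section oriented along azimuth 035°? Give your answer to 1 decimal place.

5.2°

Let the plane be z = a·easting + b·northing + c.
W-3−W-2: −70a − 166b = −0.1;  W-4−W-2: −101a − 62b = −29.7.
Solving gives a = 0.39627, b = −0.16650.
Unit vector along 035° is (sin 35°, cos 35°) = (0.5736, 0.8192).
Slope in that direction = a·(0.5736) + b·(0.8192) = 0.09090.
Apparent dip = arctan|0.09090| = 5.2° (true dip is 23.3°, so apparent ≤ true as expected).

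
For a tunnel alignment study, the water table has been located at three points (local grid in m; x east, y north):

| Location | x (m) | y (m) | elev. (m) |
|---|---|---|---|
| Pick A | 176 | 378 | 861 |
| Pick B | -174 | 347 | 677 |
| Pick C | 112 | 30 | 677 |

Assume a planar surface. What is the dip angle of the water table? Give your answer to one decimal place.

Let the plane be z = a·x + b·y + c.
Pick B−Pick A: −350a − 31b = −184;  Pick C−Pick A: −64a − 348b = −184.
Solving gives a = 0.48681, b = 0.43921.
Gradient magnitude |∇z| = √(a² + b²) = √(0.23699 + 0.19290) = 0.65566.
True dip = arctan(0.65566) = 33.3°, dipping toward SW (azimuth ≈ 228°).

33.3°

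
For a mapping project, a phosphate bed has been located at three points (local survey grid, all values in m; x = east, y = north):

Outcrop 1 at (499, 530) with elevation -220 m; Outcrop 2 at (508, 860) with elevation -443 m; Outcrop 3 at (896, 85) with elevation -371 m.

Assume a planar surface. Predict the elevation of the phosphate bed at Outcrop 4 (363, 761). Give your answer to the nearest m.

Let the plane be z = a·x + b·y + c.
Outcrop 2−Outcrop 1: 9a + 330b = −223;  Outcrop 3−Outcrop 1: 397a − 445b = −151.
Solving gives a = −1.10406, b = −0.64565.
Then c = -220 − a·499 − b·530 = 673.12.
At (363, 761): z = −400.8 − 491.3 + 673.12 = -219.0 m.

-219 m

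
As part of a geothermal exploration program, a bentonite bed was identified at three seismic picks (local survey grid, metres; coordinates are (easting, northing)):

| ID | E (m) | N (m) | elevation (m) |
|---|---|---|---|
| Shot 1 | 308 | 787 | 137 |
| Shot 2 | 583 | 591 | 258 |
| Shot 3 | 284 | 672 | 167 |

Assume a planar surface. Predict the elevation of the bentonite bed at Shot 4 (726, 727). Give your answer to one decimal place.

Two edge vectors: Shot 1→Shot 2 = (275, -196, 121), Shot 1→Shot 3 = (-24, -115, 30).
Normal n = (Shot 1→Shot 2) × (Shot 1→Shot 3) = (8035, -11154, -36329).
So ∂z/∂E = −n_x/n_z = 0.22117 and ∂z/∂N = −n_y/n_z = −0.30703.
Intercept c from Shot 1: 137 − 68.12 + 241.63 = 310.51.
At (726, 727): z = 160.6 − 223.2 + 310.51 = 247.9 m.

247.9 m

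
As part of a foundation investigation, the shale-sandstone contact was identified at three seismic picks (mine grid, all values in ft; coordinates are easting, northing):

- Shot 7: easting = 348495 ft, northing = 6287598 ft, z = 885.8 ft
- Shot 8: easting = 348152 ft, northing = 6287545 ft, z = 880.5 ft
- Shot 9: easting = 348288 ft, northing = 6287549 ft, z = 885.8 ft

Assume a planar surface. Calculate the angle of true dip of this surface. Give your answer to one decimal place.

Two edge vectors: Shot 7→Shot 8 = (-343, -53, -5.3), Shot 7→Shot 9 = (-207, -49, 0).
Normal n = (Shot 7→Shot 8) × (Shot 7→Shot 9) = (-259.7, 1097.1, 5836).
So ∂z/∂easting = −n_x/n_z = 0.04450 and ∂z/∂northing = −n_y/n_z = −0.18799.
Gradient magnitude |∇z| = √(a² + b²) = √(0.00198 + 0.03534) = 0.19318.
True dip = arctan(0.19318) = 10.9°, dipping toward NNW (azimuth ≈ 347°).

10.9°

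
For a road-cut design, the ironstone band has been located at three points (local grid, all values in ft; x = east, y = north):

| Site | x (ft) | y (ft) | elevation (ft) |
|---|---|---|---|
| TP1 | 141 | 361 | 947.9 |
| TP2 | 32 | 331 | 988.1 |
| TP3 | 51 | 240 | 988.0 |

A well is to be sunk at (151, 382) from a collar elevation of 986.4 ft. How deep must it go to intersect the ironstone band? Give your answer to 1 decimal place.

Two edge vectors: TP1→TP2 = (-109, -30, 40.2), TP1→TP3 = (-90, -121, 40.1).
Normal n = (TP1→TP2) × (TP1→TP3) = (3661.2, 752.9, 10489).
So ∂z/∂x = −n_x/n_z = −0.34905 and ∂z/∂y = −n_y/n_z = −0.07178.
Intercept c from TP1: 947.9 + 49.22 + 25.91 = 1023.03.
At (151, 382): z_contact = −52.71 − 27.42 + 1023.03 = 942.90 ft.
Depth below ground = 986.4 − 942.90 = 43.5 ft.

43.5 ft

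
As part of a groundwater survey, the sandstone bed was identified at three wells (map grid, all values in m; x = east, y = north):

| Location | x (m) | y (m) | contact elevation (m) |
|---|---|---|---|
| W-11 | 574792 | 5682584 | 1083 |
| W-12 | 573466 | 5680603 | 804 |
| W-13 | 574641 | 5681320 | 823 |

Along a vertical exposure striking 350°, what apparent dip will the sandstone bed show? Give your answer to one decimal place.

13.3°

Two edge vectors: W-11→W-12 = (-1326, -1981, -279), W-11→W-13 = (-151, -1264, -260).
Normal n = (W-11→W-12) × (W-11→W-13) = (162404, -302631, 1376933).
So ∂z/∂x = −n_x/n_z = −0.11795 and ∂z/∂y = −n_y/n_z = 0.21979.
Unit vector along 350° is (sin 350°, cos 350°) = (-0.1736, 0.9848).
Slope in that direction = a·(-0.1736) + b·(0.9848) = 0.23693.
Apparent dip = arctan|0.23693| = 13.3° (true dip is 14.0°, so apparent ≤ true as expected).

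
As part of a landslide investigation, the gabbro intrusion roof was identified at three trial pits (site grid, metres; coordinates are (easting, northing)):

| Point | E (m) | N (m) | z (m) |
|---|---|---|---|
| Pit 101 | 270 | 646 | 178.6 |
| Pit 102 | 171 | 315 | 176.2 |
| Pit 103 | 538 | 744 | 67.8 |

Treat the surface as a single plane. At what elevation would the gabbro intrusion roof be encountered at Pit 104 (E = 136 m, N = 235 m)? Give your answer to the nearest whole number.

181 m

Two edge vectors: Pit 101→Pit 102 = (-99, -331, -2.4), Pit 101→Pit 103 = (268, 98, -110.8).
Normal n = (Pit 101→Pit 102) × (Pit 101→Pit 103) = (36910, -11612.4, 79006).
So ∂z/∂E = −n_x/n_z = −0.46718 and ∂z/∂N = −n_y/n_z = 0.14698.
Intercept c from Pit 101: 178.6 + 126.14 − 94.95 = 209.79.
At (136, 235): z = −63.5 + 34.5 + 209.79 = 180.8 m.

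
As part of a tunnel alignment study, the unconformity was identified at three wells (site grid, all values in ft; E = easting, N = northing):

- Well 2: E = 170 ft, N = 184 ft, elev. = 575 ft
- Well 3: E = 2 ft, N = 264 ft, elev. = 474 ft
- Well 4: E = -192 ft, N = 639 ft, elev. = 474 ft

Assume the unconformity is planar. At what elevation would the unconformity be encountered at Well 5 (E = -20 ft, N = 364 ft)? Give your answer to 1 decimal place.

497.7 ft

Two edge vectors: Well 2→Well 3 = (-168, 80, -101), Well 2→Well 4 = (-362, 455, -101).
Normal n = (Well 2→Well 3) × (Well 2→Well 4) = (37875, 19594, -47480).
So ∂z/∂E = −n_x/n_z = 0.79770 and ∂z/∂N = −n_y/n_z = 0.41268.
Intercept c from Well 2: 575 − 135.61 − 75.93 = 363.46.
At (-20, 364): z = −16.0 + 150.2 + 363.46 = 497.7 ft.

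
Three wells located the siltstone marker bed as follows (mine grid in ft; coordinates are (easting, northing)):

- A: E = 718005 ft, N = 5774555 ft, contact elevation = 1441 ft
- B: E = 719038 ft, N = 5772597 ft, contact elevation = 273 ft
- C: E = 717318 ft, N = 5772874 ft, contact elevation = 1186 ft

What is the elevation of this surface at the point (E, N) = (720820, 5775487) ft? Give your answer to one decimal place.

Let the plane be z = a·E + b·N + c.
B−A: 1033a − 1958b = −1168;  C−A: −687a − 1681b = −255.
Solving gives a = −0.475113244, b = 0.345867221.
Then c = 1441 − a·718005 − b·5774555 = −1654654.61.
At (720820, 5775487): z = −342471.1 + 1997551.6 − 1654654.61 = 425.9 ft.

425.9 ft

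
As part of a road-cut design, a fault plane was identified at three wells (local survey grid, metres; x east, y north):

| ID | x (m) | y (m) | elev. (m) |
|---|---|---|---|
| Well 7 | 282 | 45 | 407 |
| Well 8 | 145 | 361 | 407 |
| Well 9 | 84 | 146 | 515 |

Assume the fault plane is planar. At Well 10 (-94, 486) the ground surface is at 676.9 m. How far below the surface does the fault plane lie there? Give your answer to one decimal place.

Let the plane be z = a·x + b·y + c.
Well 8−Well 7: −137a + 316b = 0;  Well 9−Well 7: −198a + 101b = 108.
Solving gives a = −0.70033, b = −0.30363.
Then c = 407 − a·282 − b·45 = 618.16.
At (-94, 486): z_contact = 65.83 − 147.56 + 618.16 = 536.43 m.
Depth below ground = 676.9 − 536.43 = 140.5 m.

140.5 m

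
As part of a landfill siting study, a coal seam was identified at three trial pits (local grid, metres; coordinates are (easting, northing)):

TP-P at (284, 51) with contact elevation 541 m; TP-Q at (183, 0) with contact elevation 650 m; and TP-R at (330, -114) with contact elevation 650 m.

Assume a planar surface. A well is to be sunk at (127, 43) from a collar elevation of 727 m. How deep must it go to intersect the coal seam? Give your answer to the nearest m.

Two edge vectors: TP-P→TP-Q = (-101, -51, 109), TP-P→TP-R = (46, -165, 109).
Normal n = (TP-P→TP-Q) × (TP-P→TP-R) = (12426, 16023, 19011).
So ∂z/∂E = −n_x/n_z = −0.65362 and ∂z/∂N = −n_y/n_z = −0.84283.
Intercept c from TP-P: 541 + 185.63 + 42.98 = 769.61.
At (127, 43): z_contact = −83.0 − 36.2 + 769.61 = 650.4 m.
Depth below ground = 727 − 650.4 = 77 m.

77 m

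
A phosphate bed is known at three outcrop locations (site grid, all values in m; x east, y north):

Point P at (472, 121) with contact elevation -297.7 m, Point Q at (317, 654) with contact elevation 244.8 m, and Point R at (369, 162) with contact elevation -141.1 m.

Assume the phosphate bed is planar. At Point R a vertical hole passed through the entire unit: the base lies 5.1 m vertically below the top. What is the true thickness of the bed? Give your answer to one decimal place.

2.9 m

Let the plane be z = a·x + b·y + c.
Point Q−Point P: −155a + 533b = 542.5;  Point R−Point P: −103a + 41b = 156.6.
Solving gives a = −1.26123, b = 0.65105.
|∇z| = √(a²+b²) = 1.41936, so dip δ = arctan(1.41936) = 54.83°.
True thickness = vertical thickness × cos δ = 5.1 × cos 54.83° = 2.9 m.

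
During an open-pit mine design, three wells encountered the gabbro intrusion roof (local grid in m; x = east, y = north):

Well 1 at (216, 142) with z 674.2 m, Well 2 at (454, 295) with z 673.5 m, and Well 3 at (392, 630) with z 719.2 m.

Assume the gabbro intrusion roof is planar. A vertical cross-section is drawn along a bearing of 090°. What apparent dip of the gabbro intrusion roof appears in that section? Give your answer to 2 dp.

4.63°

Two edge vectors: Well 1→Well 2 = (238, 153, -0.7), Well 1→Well 3 = (176, 488, 45).
Normal n = (Well 1→Well 2) × (Well 1→Well 3) = (7226.6, -10833.2, 89216).
So ∂z/∂x = −n_x/n_z = −0.08100 and ∂z/∂y = −n_y/n_z = 0.12143.
Unit vector along 090° is (sin 90°, cos 90°) = (1.0000, 0.0000).
Slope in that direction = a·(1.0000) + b·(0.0000) = −0.08100.
Apparent dip = arctan|0.08100| = 4.63° (true dip is 8.3°, so apparent ≤ true as expected).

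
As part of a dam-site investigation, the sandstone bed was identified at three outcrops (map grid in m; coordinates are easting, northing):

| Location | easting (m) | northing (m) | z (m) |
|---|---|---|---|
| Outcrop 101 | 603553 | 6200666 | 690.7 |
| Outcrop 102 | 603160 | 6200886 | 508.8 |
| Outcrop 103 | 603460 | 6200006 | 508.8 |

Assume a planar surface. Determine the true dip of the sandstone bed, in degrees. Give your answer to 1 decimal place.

Let the plane be z = a·easting + b·northing + c.
Outcrop 102−Outcrop 101: −393a + 220b = −181.9;  Outcrop 103−Outcrop 101: −93a − 660b = −181.9.
Solving gives a = 0.57201, b = 0.19500.
Gradient magnitude |∇z| = √(a² + b²) = √(0.32720 + 0.03803) = 0.60434.
True dip = arctan(0.60434) = 31.1°, dipping toward WSW (azimuth ≈ 251°).

31.1°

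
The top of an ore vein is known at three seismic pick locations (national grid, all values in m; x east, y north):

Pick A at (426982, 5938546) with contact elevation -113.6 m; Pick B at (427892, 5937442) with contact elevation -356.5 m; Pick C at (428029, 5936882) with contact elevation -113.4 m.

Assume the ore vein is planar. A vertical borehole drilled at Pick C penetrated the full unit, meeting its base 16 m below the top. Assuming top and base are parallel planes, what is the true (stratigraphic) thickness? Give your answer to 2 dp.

9.60 m

Let the plane be z = a·x + b·y + c.
Pick B−Pick A: 910a − 1104b = −242.9;  Pick C−Pick A: 1047a − 1664b = 0.2.
Solving gives a = −1.12852, b = −0.71019.
|∇z| = √(a²+b²) = 1.33339, so dip δ = arctan(1.33339) = 53.13°.
True thickness = vertical thickness × cos δ = 16 × cos 53.13° = 9.60 m.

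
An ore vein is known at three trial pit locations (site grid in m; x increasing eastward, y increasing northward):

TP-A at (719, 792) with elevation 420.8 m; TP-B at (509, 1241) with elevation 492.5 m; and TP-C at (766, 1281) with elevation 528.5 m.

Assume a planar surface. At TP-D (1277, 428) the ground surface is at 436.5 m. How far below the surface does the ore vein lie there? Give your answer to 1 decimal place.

32.2 m

Let the plane be z = a·x + b·y + c.
TP-B−TP-A: −210a + 449b = 71.7;  TP-C−TP-A: 47a + 489b = 107.7.
Solving gives a = 0.107405, b = 0.209922.
Then c = 420.8 − a·719 − b·792 = 177.32.
At (1277, 428): z_contact = 137.16 + 89.85 + 177.32 = 404.32 m.
Depth below ground = 436.5 − 404.32 = 32.2 m.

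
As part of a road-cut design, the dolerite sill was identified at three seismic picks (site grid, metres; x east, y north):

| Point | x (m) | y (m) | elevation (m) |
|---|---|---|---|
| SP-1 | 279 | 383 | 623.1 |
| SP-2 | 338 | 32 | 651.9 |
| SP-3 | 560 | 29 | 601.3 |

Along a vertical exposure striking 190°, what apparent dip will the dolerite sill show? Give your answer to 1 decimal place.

9.0°

Let the plane be z = a·x + b·y + c.
SP-2−SP-1: 59a − 351b = 28.8;  SP-3−SP-1: 281a − 354b = −21.8.
Solving gives a = −0.22956, b = −0.12064.
Unit vector along 190° is (sin 190°, cos 190°) = (-0.1736, -0.9848).
Slope in that direction = a·(-0.1736) + b·(-0.9848) = 0.15867.
Apparent dip = arctan|0.15867| = 9.0° (true dip is 14.5°, so apparent ≤ true as expected).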